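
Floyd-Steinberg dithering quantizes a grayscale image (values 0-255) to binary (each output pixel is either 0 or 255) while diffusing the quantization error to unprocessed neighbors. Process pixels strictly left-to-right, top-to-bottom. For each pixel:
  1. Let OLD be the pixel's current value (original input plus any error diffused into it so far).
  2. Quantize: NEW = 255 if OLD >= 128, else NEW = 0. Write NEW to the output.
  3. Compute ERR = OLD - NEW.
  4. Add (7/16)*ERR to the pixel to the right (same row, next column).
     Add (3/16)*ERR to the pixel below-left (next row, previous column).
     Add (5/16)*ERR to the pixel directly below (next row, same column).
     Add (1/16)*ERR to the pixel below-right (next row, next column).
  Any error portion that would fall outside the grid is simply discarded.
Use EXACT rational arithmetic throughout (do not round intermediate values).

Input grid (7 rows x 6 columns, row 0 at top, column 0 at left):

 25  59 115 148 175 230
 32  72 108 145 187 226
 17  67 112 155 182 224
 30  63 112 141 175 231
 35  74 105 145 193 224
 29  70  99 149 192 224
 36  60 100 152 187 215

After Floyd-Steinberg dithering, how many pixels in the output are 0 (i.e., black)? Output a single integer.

(0,0): OLD=25 → NEW=0, ERR=25
(0,1): OLD=1119/16 → NEW=0, ERR=1119/16
(0,2): OLD=37273/256 → NEW=255, ERR=-28007/256
(0,3): OLD=410159/4096 → NEW=0, ERR=410159/4096
(0,4): OLD=14339913/65536 → NEW=255, ERR=-2371767/65536
(0,5): OLD=224570111/1048576 → NEW=255, ERR=-42816769/1048576
(1,0): OLD=13549/256 → NEW=0, ERR=13549/256
(1,1): OLD=200827/2048 → NEW=0, ERR=200827/2048
(1,2): OLD=9165847/65536 → NEW=255, ERR=-7545833/65536
(1,3): OLD=29437579/262144 → NEW=0, ERR=29437579/262144
(1,4): OLD=3748400641/16777216 → NEW=255, ERR=-529789439/16777216
(1,5): OLD=52925373111/268435456 → NEW=255, ERR=-15525668169/268435456
(2,0): OLD=1701497/32768 → NEW=0, ERR=1701497/32768
(2,1): OLD=107038915/1048576 → NEW=0, ERR=107038915/1048576
(2,2): OLD=2480728329/16777216 → NEW=255, ERR=-1797461751/16777216
(2,3): OLD=17462093569/134217728 → NEW=255, ERR=-16763427071/134217728
(2,4): OLD=488179990147/4294967296 → NEW=0, ERR=488179990147/4294967296
(2,5): OLD=17432743169989/68719476736 → NEW=255, ERR=-90723397691/68719476736
(3,0): OLD=1096672745/16777216 → NEW=0, ERR=1096672745/16777216
(3,1): OLD=14315018677/134217728 → NEW=0, ERR=14315018677/134217728
(3,2): OLD=116117764591/1073741824 → NEW=0, ERR=116117764591/1073741824
(3,3): OLD=11262985059149/68719476736 → NEW=255, ERR=-6260481508531/68719476736
(3,4): OLD=89395259329709/549755813888 → NEW=255, ERR=-50792473211731/549755813888
(3,5): OLD=1735208278479107/8796093022208 → NEW=255, ERR=-507795442183933/8796093022208
(4,0): OLD=161973893511/2147483648 → NEW=0, ERR=161973893511/2147483648
(4,1): OLD=5658720086875/34359738368 → NEW=255, ERR=-3103013196965/34359738368
(4,2): OLD=97712065865121/1099511627776 → NEW=0, ERR=97712065865121/1099511627776
(4,3): OLD=2548162668484485/17592186044416 → NEW=255, ERR=-1937844772841595/17592186044416
(4,4): OLD=27983505462100949/281474976710656 → NEW=0, ERR=27983505462100949/281474976710656
(4,5): OLD=1097437837731862195/4503599627370496 → NEW=255, ERR=-50980067247614285/4503599627370496
(5,0): OLD=19591790492737/549755813888 → NEW=0, ERR=19591790492737/549755813888
(5,1): OLD=1385322809566033/17592186044416 → NEW=0, ERR=1385322809566033/17592186044416
(5,2): OLD=18988985277577995/140737488355328 → NEW=255, ERR=-16899074253030645/140737488355328
(5,3): OLD=388386528356221097/4503599627370496 → NEW=0, ERR=388386528356221097/4503599627370496
(5,4): OLD=2267926965894187017/9007199254740992 → NEW=255, ERR=-28908844064765943/9007199254740992
(5,5): OLD=32465111722849441245/144115188075855872 → NEW=255, ERR=-4284261236493806115/144115188075855872
(6,0): OLD=17423754069119635/281474976710656 → NEW=0, ERR=17423754069119635/281474976710656
(6,1): OLD=411644632105447319/4503599627370496 → NEW=0, ERR=411644632105447319/4503599627370496
(6,2): OLD=2225805543090897343/18014398509481984 → NEW=0, ERR=2225805543090897343/18014398509481984
(6,3): OLD=64822851975044370211/288230376151711744 → NEW=255, ERR=-8675893943642124509/288230376151711744
(6,4): OLD=796179783185899429123/4611686018427387904 → NEW=255, ERR=-379800151513084486397/4611686018427387904
(6,5): OLD=12505315716798453843765/73786976294838206464 → NEW=255, ERR=-6310363238385288804555/73786976294838206464
Output grid:
  Row 0: ..#.##  (3 black, running=3)
  Row 1: ..#.##  (3 black, running=6)
  Row 2: ..##.#  (3 black, running=9)
  Row 3: ...###  (3 black, running=12)
  Row 4: .#.#.#  (3 black, running=15)
  Row 5: ..#.##  (3 black, running=18)
  Row 6: ...###  (3 black, running=21)

Answer: 21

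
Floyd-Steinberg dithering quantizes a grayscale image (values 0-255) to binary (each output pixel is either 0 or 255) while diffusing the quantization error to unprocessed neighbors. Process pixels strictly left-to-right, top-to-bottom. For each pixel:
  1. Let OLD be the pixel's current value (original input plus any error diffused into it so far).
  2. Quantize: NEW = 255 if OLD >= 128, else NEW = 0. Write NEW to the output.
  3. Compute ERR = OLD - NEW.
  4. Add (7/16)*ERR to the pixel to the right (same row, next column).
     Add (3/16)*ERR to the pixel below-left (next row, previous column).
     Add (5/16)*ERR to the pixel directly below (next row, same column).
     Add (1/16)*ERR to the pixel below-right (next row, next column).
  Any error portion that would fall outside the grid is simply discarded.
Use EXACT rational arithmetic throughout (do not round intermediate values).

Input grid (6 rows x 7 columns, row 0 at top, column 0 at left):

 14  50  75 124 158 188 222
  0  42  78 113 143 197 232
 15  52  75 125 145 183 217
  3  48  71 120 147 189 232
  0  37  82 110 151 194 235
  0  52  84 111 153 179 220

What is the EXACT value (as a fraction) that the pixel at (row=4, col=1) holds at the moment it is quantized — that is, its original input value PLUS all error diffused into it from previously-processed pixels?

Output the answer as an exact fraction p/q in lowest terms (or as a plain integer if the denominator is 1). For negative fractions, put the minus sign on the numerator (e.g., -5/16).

(0,0): OLD=14 → NEW=0, ERR=14
(0,1): OLD=449/8 → NEW=0, ERR=449/8
(0,2): OLD=12743/128 → NEW=0, ERR=12743/128
(0,3): OLD=343153/2048 → NEW=255, ERR=-179087/2048
(0,4): OLD=3923735/32768 → NEW=0, ERR=3923735/32768
(0,5): OLD=126032289/524288 → NEW=255, ERR=-7661151/524288
(0,6): OLD=1808642919/8388608 → NEW=255, ERR=-330452121/8388608
(1,0): OLD=1907/128 → NEW=0, ERR=1907/128
(1,1): OLD=87653/1024 → NEW=0, ERR=87653/1024
(1,2): OLD=4380169/32768 → NEW=255, ERR=-3975671/32768
(1,3): OLD=8030325/131072 → NEW=0, ERR=8030325/131072
(1,4): OLD=1669489119/8388608 → NEW=255, ERR=-469605921/8388608
(1,5): OLD=11276939343/67108864 → NEW=255, ERR=-5835820977/67108864
(1,6): OLD=194058644161/1073741824 → NEW=255, ERR=-79745520959/1073741824
(2,0): OLD=584999/16384 → NEW=0, ERR=584999/16384
(2,1): OLD=38038621/524288 → NEW=0, ERR=38038621/524288
(2,2): OLD=718604503/8388608 → NEW=0, ERR=718604503/8388608
(2,3): OLD=10975280991/67108864 → NEW=255, ERR=-6137479329/67108864
(2,4): OLD=40275017903/536870912 → NEW=0, ERR=40275017903/536870912
(2,5): OLD=2941554512389/17179869184 → NEW=255, ERR=-1439312129531/17179869184
(2,6): OLD=41699709053299/274877906944 → NEW=255, ERR=-28394157217421/274877906944
(3,0): OLD=232881527/8388608 → NEW=0, ERR=232881527/8388608
(3,1): OLD=6785522155/67108864 → NEW=0, ERR=6785522155/67108864
(3,2): OLD=69467505105/536870912 → NEW=255, ERR=-67434577455/536870912
(3,3): OLD=120016669399/2147483648 → NEW=0, ERR=120016669399/2147483648
(3,4): OLD=47682857574775/274877906944 → NEW=255, ERR=-22411008695945/274877906944
(3,5): OLD=247323548439317/2199023255552 → NEW=0, ERR=247323548439317/2199023255552
(3,6): OLD=8574040922407435/35184372088832 → NEW=255, ERR=-397973960244725/35184372088832
(4,0): OLD=29671827545/1073741824 → NEW=0, ERR=29671827545/1073741824
(4,1): OLD=1011401095749/17179869184 → NEW=0, ERR=1011401095749/17179869184
Target (4,1): original=37, with diffused error = 1011401095749/17179869184

Answer: 1011401095749/17179869184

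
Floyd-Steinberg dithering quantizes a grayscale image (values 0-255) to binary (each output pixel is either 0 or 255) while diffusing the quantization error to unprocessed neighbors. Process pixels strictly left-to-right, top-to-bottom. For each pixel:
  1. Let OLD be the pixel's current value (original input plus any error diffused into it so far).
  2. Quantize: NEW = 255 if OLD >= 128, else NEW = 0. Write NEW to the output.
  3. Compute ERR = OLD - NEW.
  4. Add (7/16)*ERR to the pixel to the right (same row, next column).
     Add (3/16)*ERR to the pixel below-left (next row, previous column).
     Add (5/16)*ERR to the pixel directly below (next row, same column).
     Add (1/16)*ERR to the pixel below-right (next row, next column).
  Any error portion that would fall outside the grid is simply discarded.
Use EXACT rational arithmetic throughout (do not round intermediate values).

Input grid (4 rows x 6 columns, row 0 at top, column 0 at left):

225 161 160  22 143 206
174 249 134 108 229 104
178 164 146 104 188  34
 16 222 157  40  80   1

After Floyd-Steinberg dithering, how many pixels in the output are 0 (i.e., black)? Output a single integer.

(0,0): OLD=225 → NEW=255, ERR=-30
(0,1): OLD=1183/8 → NEW=255, ERR=-857/8
(0,2): OLD=14481/128 → NEW=0, ERR=14481/128
(0,3): OLD=146423/2048 → NEW=0, ERR=146423/2048
(0,4): OLD=5710785/32768 → NEW=255, ERR=-2645055/32768
(0,5): OLD=89487943/524288 → NEW=255, ERR=-44205497/524288
(1,0): OLD=18501/128 → NEW=255, ERR=-14139/128
(1,1): OLD=191011/1024 → NEW=255, ERR=-70109/1024
(1,2): OLD=4787743/32768 → NEW=255, ERR=-3568097/32768
(1,3): OLD=9783059/131072 → NEW=0, ERR=9783059/131072
(1,4): OLD=1888180281/8388608 → NEW=255, ERR=-250914759/8388608
(1,5): OLD=7988666559/134217728 → NEW=0, ERR=7988666559/134217728
(2,0): OLD=2140465/16384 → NEW=255, ERR=-2037455/16384
(2,1): OLD=31917547/524288 → NEW=0, ERR=31917547/524288
(2,2): OLD=1244212737/8388608 → NEW=255, ERR=-894882303/8388608
(2,3): OLD=4579434681/67108864 → NEW=0, ERR=4579434681/67108864
(2,4): OLD=481749682731/2147483648 → NEW=255, ERR=-65858647509/2147483648
(2,5): OLD=1282079718365/34359738368 → NEW=0, ERR=1282079718365/34359738368
(3,0): OLD=-96022431/8388608 → NEW=0, ERR=-96022431/8388608
(3,1): OLD=13974879245/67108864 → NEW=255, ERR=-3137881075/67108864
(3,2): OLD=64320378391/536870912 → NEW=0, ERR=64320378391/536870912
(3,3): OLD=3481403866533/34359738368 → NEW=0, ERR=3481403866533/34359738368
(3,4): OLD=34636255043909/274877906944 → NEW=0, ERR=34636255043909/274877906944
(3,5): OLD=289705113671915/4398046511104 → NEW=0, ERR=289705113671915/4398046511104
Output grid:
  Row 0: ##..##  (2 black, running=2)
  Row 1: ###.#.  (2 black, running=4)
  Row 2: #.#.#.  (3 black, running=7)
  Row 3: .#....  (5 black, running=12)

Answer: 12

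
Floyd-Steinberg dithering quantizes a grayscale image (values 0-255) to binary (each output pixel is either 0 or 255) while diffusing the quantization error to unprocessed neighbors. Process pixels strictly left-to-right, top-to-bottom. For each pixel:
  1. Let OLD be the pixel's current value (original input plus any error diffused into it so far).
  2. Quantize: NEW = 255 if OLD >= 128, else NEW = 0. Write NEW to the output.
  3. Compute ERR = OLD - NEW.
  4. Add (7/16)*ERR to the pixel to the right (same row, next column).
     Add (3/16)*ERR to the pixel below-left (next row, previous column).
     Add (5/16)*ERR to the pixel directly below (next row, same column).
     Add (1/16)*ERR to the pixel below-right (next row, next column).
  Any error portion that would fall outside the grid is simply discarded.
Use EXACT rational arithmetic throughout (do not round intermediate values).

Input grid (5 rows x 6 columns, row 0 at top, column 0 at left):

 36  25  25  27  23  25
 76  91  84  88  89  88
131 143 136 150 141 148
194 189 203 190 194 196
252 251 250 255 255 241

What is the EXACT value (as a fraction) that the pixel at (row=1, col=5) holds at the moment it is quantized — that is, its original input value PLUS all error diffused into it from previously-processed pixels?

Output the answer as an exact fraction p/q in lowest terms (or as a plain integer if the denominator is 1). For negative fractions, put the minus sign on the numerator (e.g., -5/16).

(0,0): OLD=36 → NEW=0, ERR=36
(0,1): OLD=163/4 → NEW=0, ERR=163/4
(0,2): OLD=2741/64 → NEW=0, ERR=2741/64
(0,3): OLD=46835/1024 → NEW=0, ERR=46835/1024
(0,4): OLD=704677/16384 → NEW=0, ERR=704677/16384
(0,5): OLD=11486339/262144 → NEW=0, ERR=11486339/262144
(1,0): OLD=6073/64 → NEW=0, ERR=6073/64
(1,1): OLD=79631/512 → NEW=255, ERR=-50929/512
(1,2): OLD=1064763/16384 → NEW=0, ERR=1064763/16384
(1,3): OLD=9271135/65536 → NEW=255, ERR=-7440545/65536
(1,4): OLD=267780733/4194304 → NEW=0, ERR=267780733/4194304
(1,5): OLD=8879349595/67108864 → NEW=255, ERR=-8233410725/67108864
Target (1,5): original=88, with diffused error = 8879349595/67108864

Answer: 8879349595/67108864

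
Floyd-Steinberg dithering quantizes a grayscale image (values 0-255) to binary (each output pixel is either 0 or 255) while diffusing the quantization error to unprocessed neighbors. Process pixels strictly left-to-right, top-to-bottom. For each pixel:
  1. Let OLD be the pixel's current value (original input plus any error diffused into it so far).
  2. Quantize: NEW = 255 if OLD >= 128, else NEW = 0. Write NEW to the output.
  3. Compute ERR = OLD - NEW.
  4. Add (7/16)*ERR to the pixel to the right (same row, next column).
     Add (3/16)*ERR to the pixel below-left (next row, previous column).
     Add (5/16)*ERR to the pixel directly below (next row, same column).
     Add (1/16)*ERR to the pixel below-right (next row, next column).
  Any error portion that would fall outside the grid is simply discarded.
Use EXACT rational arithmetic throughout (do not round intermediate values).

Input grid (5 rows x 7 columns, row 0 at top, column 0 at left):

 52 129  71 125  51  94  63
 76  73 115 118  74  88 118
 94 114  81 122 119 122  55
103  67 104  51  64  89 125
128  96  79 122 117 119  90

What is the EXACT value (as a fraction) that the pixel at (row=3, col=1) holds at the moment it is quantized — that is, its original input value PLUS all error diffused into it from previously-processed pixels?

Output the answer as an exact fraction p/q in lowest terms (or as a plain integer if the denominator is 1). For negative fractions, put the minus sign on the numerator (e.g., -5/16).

(0,0): OLD=52 → NEW=0, ERR=52
(0,1): OLD=607/4 → NEW=255, ERR=-413/4
(0,2): OLD=1653/64 → NEW=0, ERR=1653/64
(0,3): OLD=139571/1024 → NEW=255, ERR=-121549/1024
(0,4): OLD=-15259/16384 → NEW=0, ERR=-15259/16384
(0,5): OLD=24534723/262144 → NEW=0, ERR=24534723/262144
(0,6): OLD=435984213/4194304 → NEW=0, ERR=435984213/4194304
(1,0): OLD=4665/64 → NEW=0, ERR=4665/64
(1,1): OLD=41327/512 → NEW=0, ERR=41327/512
(1,2): OLD=2124603/16384 → NEW=255, ERR=-2053317/16384
(1,3): OLD=1803311/65536 → NEW=0, ERR=1803311/65536
(1,4): OLD=402138109/4194304 → NEW=0, ERR=402138109/4194304
(1,5): OLD=5993685485/33554432 → NEW=255, ERR=-2562694675/33554432
(1,6): OLD=65991717955/536870912 → NEW=0, ERR=65991717955/536870912
(2,0): OLD=1080629/8192 → NEW=255, ERR=-1008331/8192
(2,1): OLD=17414391/262144 → NEW=0, ERR=17414391/262144
(2,2): OLD=340173157/4194304 → NEW=0, ERR=340173157/4194304
(2,3): OLD=5913159101/33554432 → NEW=255, ERR=-2643221059/33554432
(2,4): OLD=27352913341/268435456 → NEW=0, ERR=27352913341/268435456
(2,5): OLD=1475346064815/8589934592 → NEW=255, ERR=-715087256145/8589934592
(2,6): OLD=7176819247545/137438953472 → NEW=0, ERR=7176819247545/137438953472
(3,0): OLD=322923525/4194304 → NEW=0, ERR=322923525/4194304
(3,1): OLD=4327081921/33554432 → NEW=255, ERR=-4229298239/33554432
Target (3,1): original=67, with diffused error = 4327081921/33554432

Answer: 4327081921/33554432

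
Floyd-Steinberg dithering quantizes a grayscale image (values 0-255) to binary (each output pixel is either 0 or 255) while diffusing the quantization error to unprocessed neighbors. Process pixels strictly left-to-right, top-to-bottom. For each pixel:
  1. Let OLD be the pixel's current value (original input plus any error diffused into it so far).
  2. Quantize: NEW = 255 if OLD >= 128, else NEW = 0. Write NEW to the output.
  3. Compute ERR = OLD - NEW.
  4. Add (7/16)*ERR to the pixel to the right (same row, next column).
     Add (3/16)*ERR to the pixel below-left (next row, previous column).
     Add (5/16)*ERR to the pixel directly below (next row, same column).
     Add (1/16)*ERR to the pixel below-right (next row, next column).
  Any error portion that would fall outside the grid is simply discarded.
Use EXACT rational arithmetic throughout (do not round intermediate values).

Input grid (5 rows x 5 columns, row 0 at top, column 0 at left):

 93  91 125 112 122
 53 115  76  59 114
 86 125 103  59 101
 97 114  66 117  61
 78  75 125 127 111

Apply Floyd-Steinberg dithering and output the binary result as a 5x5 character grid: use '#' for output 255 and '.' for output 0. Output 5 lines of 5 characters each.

(0,0): OLD=93 → NEW=0, ERR=93
(0,1): OLD=2107/16 → NEW=255, ERR=-1973/16
(0,2): OLD=18189/256 → NEW=0, ERR=18189/256
(0,3): OLD=586075/4096 → NEW=255, ERR=-458405/4096
(0,4): OLD=4786557/65536 → NEW=0, ERR=4786557/65536
(1,0): OLD=15089/256 → NEW=0, ERR=15089/256
(1,1): OLD=248599/2048 → NEW=0, ERR=248599/2048
(1,2): OLD=8035939/65536 → NEW=0, ERR=8035939/65536
(1,3): OLD=25115303/262144 → NEW=0, ERR=25115303/262144
(1,4): OLD=720350997/4194304 → NEW=255, ERR=-349196523/4194304
(2,0): OLD=4167405/32768 → NEW=0, ERR=4167405/32768
(2,1): OLD=257162111/1048576 → NEW=255, ERR=-10224769/1048576
(2,2): OLD=2728021309/16777216 → NEW=255, ERR=-1550168771/16777216
(2,3): OLD=10890249575/268435456 → NEW=0, ERR=10890249575/268435456
(2,4): OLD=423998626833/4294967296 → NEW=0, ERR=423998626833/4294967296
(3,0): OLD=2263500445/16777216 → NEW=255, ERR=-2014689635/16777216
(3,1): OLD=6582019033/134217728 → NEW=0, ERR=6582019033/134217728
(3,2): OLD=281655814179/4294967296 → NEW=0, ERR=281655814179/4294967296
(3,3): OLD=1469767764811/8589934592 → NEW=255, ERR=-720665556149/8589934592
(3,4): OLD=7927591523479/137438953472 → NEW=0, ERR=7927591523479/137438953472
(4,0): OLD=106662196243/2147483648 → NEW=0, ERR=106662196243/2147483648
(4,1): OLD=8029561443859/68719476736 → NEW=0, ERR=8029561443859/68719476736
(4,2): OLD=202252369110653/1099511627776 → NEW=255, ERR=-78123095972227/1099511627776
(4,3): OLD=1488486084893203/17592186044416 → NEW=0, ERR=1488486084893203/17592186044416
(4,4): OLD=45260860525168645/281474976710656 → NEW=255, ERR=-26515258536048635/281474976710656
Row 0: .#.#.
Row 1: ....#
Row 2: .##..
Row 3: #..#.
Row 4: ..#.#

Answer: .#.#.
....#
.##..
#..#.
..#.#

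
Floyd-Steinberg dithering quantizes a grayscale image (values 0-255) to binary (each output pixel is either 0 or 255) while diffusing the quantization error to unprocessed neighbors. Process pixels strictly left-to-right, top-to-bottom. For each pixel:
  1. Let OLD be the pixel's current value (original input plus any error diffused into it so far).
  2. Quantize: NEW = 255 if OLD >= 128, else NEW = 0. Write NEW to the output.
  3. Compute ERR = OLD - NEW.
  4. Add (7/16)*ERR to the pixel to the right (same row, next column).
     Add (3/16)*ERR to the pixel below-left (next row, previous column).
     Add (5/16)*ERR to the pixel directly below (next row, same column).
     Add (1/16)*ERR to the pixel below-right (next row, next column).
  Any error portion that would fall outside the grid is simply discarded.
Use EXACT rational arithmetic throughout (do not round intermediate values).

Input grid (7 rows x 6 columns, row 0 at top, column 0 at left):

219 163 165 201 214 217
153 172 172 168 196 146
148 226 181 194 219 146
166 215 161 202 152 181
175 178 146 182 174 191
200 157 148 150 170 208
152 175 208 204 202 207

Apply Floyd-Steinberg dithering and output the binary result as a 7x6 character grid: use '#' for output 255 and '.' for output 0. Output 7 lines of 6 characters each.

(0,0): OLD=219 → NEW=255, ERR=-36
(0,1): OLD=589/4 → NEW=255, ERR=-431/4
(0,2): OLD=7543/64 → NEW=0, ERR=7543/64
(0,3): OLD=258625/1024 → NEW=255, ERR=-2495/1024
(0,4): OLD=3488711/16384 → NEW=255, ERR=-689209/16384
(0,5): OLD=52060785/262144 → NEW=255, ERR=-14785935/262144
(1,0): OLD=7779/64 → NEW=0, ERR=7779/64
(1,1): OLD=108213/512 → NEW=255, ERR=-22347/512
(1,2): OLD=2990809/16384 → NEW=255, ERR=-1187111/16384
(1,3): OLD=8848549/65536 → NEW=255, ERR=-7863131/65536
(1,4): OLD=501782671/4194304 → NEW=0, ERR=501782671/4194304
(1,5): OLD=11951060537/67108864 → NEW=255, ERR=-5161699783/67108864
(2,0): OLD=1456535/8192 → NEW=255, ERR=-632425/8192
(2,1): OLD=45245165/262144 → NEW=255, ERR=-21601555/262144
(2,2): OLD=407190023/4194304 → NEW=0, ERR=407190023/4194304
(2,3): OLD=7277347727/33554432 → NEW=255, ERR=-1279032433/33554432
(2,4): OLD=233848673581/1073741824 → NEW=255, ERR=-39955491539/1073741824
(2,5): OLD=1944092841227/17179869184 → NEW=0, ERR=1944092841227/17179869184
(3,0): OLD=530261799/4194304 → NEW=0, ERR=530261799/4194304
(3,1): OLD=8654941211/33554432 → NEW=255, ERR=98561051/33554432
(3,2): OLD=48405824385/268435456 → NEW=255, ERR=-20045216895/268435456
(3,3): OLD=2688796484099/17179869184 → NEW=255, ERR=-1692070157821/17179869184
(3,4): OLD=15958962672803/137438953472 → NEW=0, ERR=15958962672803/137438953472
(3,5): OLD=582385358696621/2199023255552 → NEW=255, ERR=21634428530861/2199023255552
(4,0): OLD=115458564713/536870912 → NEW=255, ERR=-21443517847/536870912
(4,1): OLD=1334390825429/8589934592 → NEW=255, ERR=-856042495531/8589934592
(4,2): OLD=16707362854639/274877906944 → NEW=0, ERR=16707362854639/274877906944
(4,3): OLD=857257866314059/4398046511104 → NEW=255, ERR=-264243994017461/4398046511104
(4,4): OLD=12644524167222779/70368744177664 → NEW=255, ERR=-5299505598081541/70368744177664
(4,5): OLD=189582840473783293/1125899906842624 → NEW=255, ERR=-97521635771085827/1125899906842624
(5,0): OLD=23204181780047/137438953472 → NEW=255, ERR=-11842751355313/137438953472
(5,1): OLD=426870991410239/4398046511104 → NEW=0, ERR=426870991410239/4398046511104
(5,2): OLD=6754117183386405/35184372088832 → NEW=255, ERR=-2217897699265755/35184372088832
(5,3): OLD=105073466811819111/1125899906842624 → NEW=0, ERR=105073466811819111/1125899906842624
(5,4): OLD=376723774583302535/2251799813685248 → NEW=255, ERR=-197485177906435705/2251799813685248
(5,5): OLD=4966792997749987827/36028797018963968 → NEW=255, ERR=-4220550242085824013/36028797018963968
(6,0): OLD=10081821872385565/70368744177664 → NEW=255, ERR=-7862207892918755/70368744177664
(6,1): OLD=156775832870332249/1125899906842624 → NEW=255, ERR=-130328643374536871/1125899906842624
(6,2): OLD=726082532176113073/4503599627370496 → NEW=255, ERR=-422335372803363407/4503599627370496
(6,3): OLD=12376068937405506445/72057594037927936 → NEW=255, ERR=-5998617542266117235/72057594037927936
(6,4): OLD=140703593093132034733/1152921504606846976 → NEW=0, ERR=140703593093132034733/1152921504606846976
(6,5): OLD=4027000725087974504603/18446744073709551616 → NEW=255, ERR=-676919013707961157477/18446744073709551616
Row 0: ##.###
Row 1: .###.#
Row 2: ##.##.
Row 3: .###.#
Row 4: ##.###
Row 5: #.#.##
Row 6: ####.#

Answer: ##.###
.###.#
##.##.
.###.#
##.###
#.#.##
####.#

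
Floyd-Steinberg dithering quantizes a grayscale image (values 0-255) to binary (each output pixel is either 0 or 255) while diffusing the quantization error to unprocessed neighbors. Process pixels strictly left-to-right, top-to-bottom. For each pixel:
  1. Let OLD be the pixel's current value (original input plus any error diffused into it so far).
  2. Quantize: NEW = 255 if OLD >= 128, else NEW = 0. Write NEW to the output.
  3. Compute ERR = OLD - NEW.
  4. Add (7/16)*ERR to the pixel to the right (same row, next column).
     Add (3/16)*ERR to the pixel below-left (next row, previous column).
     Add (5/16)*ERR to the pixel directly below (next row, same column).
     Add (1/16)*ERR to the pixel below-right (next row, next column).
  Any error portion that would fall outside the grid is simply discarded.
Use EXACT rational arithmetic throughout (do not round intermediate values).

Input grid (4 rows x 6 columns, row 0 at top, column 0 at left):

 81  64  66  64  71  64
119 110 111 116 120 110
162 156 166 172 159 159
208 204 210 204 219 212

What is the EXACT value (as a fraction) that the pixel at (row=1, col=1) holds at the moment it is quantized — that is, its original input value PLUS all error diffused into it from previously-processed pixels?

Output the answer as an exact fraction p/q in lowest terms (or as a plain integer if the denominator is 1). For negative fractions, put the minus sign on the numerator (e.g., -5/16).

(0,0): OLD=81 → NEW=0, ERR=81
(0,1): OLD=1591/16 → NEW=0, ERR=1591/16
(0,2): OLD=28033/256 → NEW=0, ERR=28033/256
(0,3): OLD=458375/4096 → NEW=0, ERR=458375/4096
(0,4): OLD=7861681/65536 → NEW=0, ERR=7861681/65536
(0,5): OLD=122140631/1048576 → NEW=0, ERR=122140631/1048576
(1,0): OLD=41717/256 → NEW=255, ERR=-23563/256
(1,1): OLD=258867/2048 → NEW=0, ERR=258867/2048
Target (1,1): original=110, with diffused error = 258867/2048

Answer: 258867/2048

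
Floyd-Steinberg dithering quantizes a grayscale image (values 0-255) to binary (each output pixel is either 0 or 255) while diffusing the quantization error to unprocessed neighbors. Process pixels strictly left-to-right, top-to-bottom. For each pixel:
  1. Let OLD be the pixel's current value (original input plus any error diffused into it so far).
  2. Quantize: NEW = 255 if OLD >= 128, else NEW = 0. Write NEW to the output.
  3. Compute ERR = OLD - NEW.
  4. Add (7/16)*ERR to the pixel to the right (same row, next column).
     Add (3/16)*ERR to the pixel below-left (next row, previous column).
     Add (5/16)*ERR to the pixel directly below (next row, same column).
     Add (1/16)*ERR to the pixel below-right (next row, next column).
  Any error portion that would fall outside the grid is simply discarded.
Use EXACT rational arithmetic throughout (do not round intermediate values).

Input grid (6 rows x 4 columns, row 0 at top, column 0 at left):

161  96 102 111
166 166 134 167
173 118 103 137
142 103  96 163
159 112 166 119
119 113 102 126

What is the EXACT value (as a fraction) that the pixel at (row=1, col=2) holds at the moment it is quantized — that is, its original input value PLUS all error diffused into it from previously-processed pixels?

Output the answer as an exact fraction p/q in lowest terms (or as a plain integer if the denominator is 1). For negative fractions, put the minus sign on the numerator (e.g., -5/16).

Answer: 3794095/32768

Derivation:
(0,0): OLD=161 → NEW=255, ERR=-94
(0,1): OLD=439/8 → NEW=0, ERR=439/8
(0,2): OLD=16129/128 → NEW=0, ERR=16129/128
(0,3): OLD=340231/2048 → NEW=255, ERR=-182009/2048
(1,0): OLD=18805/128 → NEW=255, ERR=-13835/128
(1,1): OLD=157299/1024 → NEW=255, ERR=-103821/1024
(1,2): OLD=3794095/32768 → NEW=0, ERR=3794095/32768
Target (1,2): original=134, with diffused error = 3794095/32768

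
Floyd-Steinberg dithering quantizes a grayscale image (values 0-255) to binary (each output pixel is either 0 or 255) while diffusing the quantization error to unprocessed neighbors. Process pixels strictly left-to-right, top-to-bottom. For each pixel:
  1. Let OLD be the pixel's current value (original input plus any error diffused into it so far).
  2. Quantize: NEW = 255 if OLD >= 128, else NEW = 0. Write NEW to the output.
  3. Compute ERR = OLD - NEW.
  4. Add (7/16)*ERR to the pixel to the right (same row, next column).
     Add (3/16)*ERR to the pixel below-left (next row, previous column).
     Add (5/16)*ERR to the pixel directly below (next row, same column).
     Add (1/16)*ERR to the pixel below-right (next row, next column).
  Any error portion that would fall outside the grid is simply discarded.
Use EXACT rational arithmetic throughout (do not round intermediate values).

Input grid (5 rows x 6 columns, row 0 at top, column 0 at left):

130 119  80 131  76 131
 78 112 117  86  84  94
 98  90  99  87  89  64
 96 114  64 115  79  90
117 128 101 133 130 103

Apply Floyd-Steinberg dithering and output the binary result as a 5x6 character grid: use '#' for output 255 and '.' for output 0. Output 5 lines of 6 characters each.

Answer: #..#.#
.#....
..##.#
#...#.
.##.#.

Derivation:
(0,0): OLD=130 → NEW=255, ERR=-125
(0,1): OLD=1029/16 → NEW=0, ERR=1029/16
(0,2): OLD=27683/256 → NEW=0, ERR=27683/256
(0,3): OLD=730357/4096 → NEW=255, ERR=-314123/4096
(0,4): OLD=2781875/65536 → NEW=0, ERR=2781875/65536
(0,5): OLD=156836581/1048576 → NEW=255, ERR=-110550299/1048576
(1,0): OLD=13055/256 → NEW=0, ERR=13055/256
(1,1): OLD=341753/2048 → NEW=255, ERR=-180487/2048
(1,2): OLD=6676589/65536 → NEW=0, ERR=6676589/65536
(1,3): OLD=31804073/262144 → NEW=0, ERR=31804073/262144
(1,4): OLD=2110283803/16777216 → NEW=0, ERR=2110283803/16777216
(1,5): OLD=31873055565/268435456 → NEW=0, ERR=31873055565/268435456
(2,0): OLD=3192003/32768 → NEW=0, ERR=3192003/32768
(2,1): OLD=133553809/1048576 → NEW=0, ERR=133553809/1048576
(2,2): OLD=3419187699/16777216 → NEW=255, ERR=-859002381/16777216
(2,3): OLD=17779114779/134217728 → NEW=255, ERR=-16446405861/134217728
(2,4): OLD=449011648977/4294967296 → NEW=0, ERR=449011648977/4294967296
(2,5): OLD=10631205152711/68719476736 → NEW=255, ERR=-6892261414969/68719476736
(3,0): OLD=2521994643/16777216 → NEW=255, ERR=-1756195437/16777216
(3,1): OLD=14024938519/134217728 → NEW=0, ERR=14024938519/134217728
(3,2): OLD=84504548917/1073741824 → NEW=0, ERR=84504548917/1073741824
(3,3): OLD=8764572593951/68719476736 → NEW=0, ERR=8764572593951/68719476736
(3,4): OLD=77518507312191/549755813888 → NEW=255, ERR=-62669225229249/549755813888
(3,5): OLD=134746829864273/8796093022208 → NEW=0, ERR=134746829864273/8796093022208
(4,0): OLD=223082584893/2147483648 → NEW=0, ERR=223082584893/2147483648
(4,1): OLD=7363853964441/34359738368 → NEW=255, ERR=-1397879319399/34359738368
(4,2): OLD=151996305890811/1099511627776 → NEW=255, ERR=-128379159192069/1099511627776
(4,3): OLD=1852789743794439/17592186044416 → NEW=0, ERR=1852789743794439/17592186044416
(4,4): OLD=42586410705503607/281474976710656 → NEW=255, ERR=-29189708355713673/281474976710656
(4,5): OLD=249015652590073569/4503599627370496 → NEW=0, ERR=249015652590073569/4503599627370496
Row 0: #..#.#
Row 1: .#....
Row 2: ..##.#
Row 3: #...#.
Row 4: .##.#.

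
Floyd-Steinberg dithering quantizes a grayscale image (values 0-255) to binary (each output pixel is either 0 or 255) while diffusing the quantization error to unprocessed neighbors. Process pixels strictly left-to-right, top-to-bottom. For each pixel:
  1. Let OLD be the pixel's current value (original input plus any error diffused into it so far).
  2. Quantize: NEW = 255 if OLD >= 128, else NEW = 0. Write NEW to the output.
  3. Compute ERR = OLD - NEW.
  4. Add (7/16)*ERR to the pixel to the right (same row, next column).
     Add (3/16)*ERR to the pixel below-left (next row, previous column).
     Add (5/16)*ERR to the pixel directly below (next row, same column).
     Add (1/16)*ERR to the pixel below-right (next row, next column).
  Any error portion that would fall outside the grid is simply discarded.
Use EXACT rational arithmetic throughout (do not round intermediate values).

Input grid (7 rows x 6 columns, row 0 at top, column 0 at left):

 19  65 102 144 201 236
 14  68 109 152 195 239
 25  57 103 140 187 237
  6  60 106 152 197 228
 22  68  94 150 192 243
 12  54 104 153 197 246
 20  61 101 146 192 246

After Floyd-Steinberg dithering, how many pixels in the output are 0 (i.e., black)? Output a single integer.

(0,0): OLD=19 → NEW=0, ERR=19
(0,1): OLD=1173/16 → NEW=0, ERR=1173/16
(0,2): OLD=34323/256 → NEW=255, ERR=-30957/256
(0,3): OLD=373125/4096 → NEW=0, ERR=373125/4096
(0,4): OLD=15784611/65536 → NEW=255, ERR=-927069/65536
(0,5): OLD=240974453/1048576 → NEW=255, ERR=-26412427/1048576
(1,0): OLD=8623/256 → NEW=0, ERR=8623/256
(1,1): OLD=172361/2048 → NEW=0, ERR=172361/2048
(1,2): OLD=8499581/65536 → NEW=255, ERR=-8212099/65536
(1,3): OLD=30260665/262144 → NEW=0, ERR=30260665/262144
(1,4): OLD=4060972939/16777216 → NEW=255, ERR=-217217141/16777216
(1,5): OLD=60285230173/268435456 → NEW=255, ERR=-8165811107/268435456
(2,0): OLD=1681203/32768 → NEW=0, ERR=1681203/32768
(2,1): OLD=88454625/1048576 → NEW=0, ERR=88454625/1048576
(2,2): OLD=2141644515/16777216 → NEW=0, ERR=2141644515/16777216
(2,3): OLD=29750969739/134217728 → NEW=255, ERR=-4474550901/134217728
(2,4): OLD=729627288097/4294967296 → NEW=255, ERR=-365589372383/4294967296
(2,5): OLD=13018517903095/68719476736 → NEW=255, ERR=-4504948664585/68719476736
(3,0): OLD=635019651/16777216 → NEW=0, ERR=635019651/16777216
(3,1): OLD=17456672199/134217728 → NEW=255, ERR=-16768848441/134217728
(3,2): OLD=96907823749/1073741824 → NEW=0, ERR=96907823749/1073741824
(3,3): OLD=11894344263375/68719476736 → NEW=255, ERR=-5629122304305/68719476736
(3,4): OLD=66073484348015/549755813888 → NEW=0, ERR=66073484348015/549755813888
(3,5): OLD=2241030213251105/8796093022208 → NEW=255, ERR=-1973507411935/8796093022208
(4,0): OLD=22338880973/2147483648 → NEW=0, ERR=22338880973/2147483648
(4,1): OLD=1814055958377/34359738368 → NEW=0, ERR=1814055958377/34359738368
(4,2): OLD=134288362713195/1099511627776 → NEW=0, ERR=134288362713195/1099511627776
(4,3): OLD=3624191178917431/17592186044416 → NEW=255, ERR=-861816262408649/17592186044416
(4,4): OLD=57129342832894119/281474976710656 → NEW=255, ERR=-14646776228323161/281474976710656
(4,5): OLD=1025361138653042481/4503599627370496 → NEW=255, ERR=-123056766326433999/4503599627370496
(5,0): OLD=13826348119627/549755813888 → NEW=0, ERR=13826348119627/549755813888
(5,1): OLD=1848098468611323/17592186044416 → NEW=0, ERR=1848098468611323/17592186044416
(5,2): OLD=25648251869353081/140737488355328 → NEW=255, ERR=-10239807661255559/140737488355328
(5,3): OLD=467185626907024579/4503599627370496 → NEW=0, ERR=467185626907024579/4503599627370496
(5,4): OLD=1963013506674900803/9007199254740992 → NEW=255, ERR=-333822303284052157/9007199254740992
(5,5): OLD=31416315641101498271/144115188075855872 → NEW=255, ERR=-5333057318241749089/144115188075855872
(6,0): OLD=13386010639187409/281474976710656 → NEW=0, ERR=13386010639187409/281474976710656
(6,1): OLD=461909773502533629/4503599627370496 → NEW=0, ERR=461909773502533629/4503599627370496
(6,2): OLD=2686871568808284981/18014398509481984 → NEW=255, ERR=-1906800051109620939/18014398509481984
(6,3): OLD=34764117898178035137/288230376151711744 → NEW=0, ERR=34764117898178035137/288230376151711744
(6,4): OLD=1073282508512455456929/4611686018427387904 → NEW=255, ERR=-102697426186528458591/4611686018427387904
(6,5): OLD=16408507995024385021383/73786976294838206464 → NEW=255, ERR=-2407170960159357626937/73786976294838206464
Output grid:
  Row 0: ..#.##  (3 black, running=3)
  Row 1: ..#.##  (3 black, running=6)
  Row 2: ...###  (3 black, running=9)
  Row 3: .#.#.#  (3 black, running=12)
  Row 4: ...###  (3 black, running=15)
  Row 5: ..#.##  (3 black, running=18)
  Row 6: ..#.##  (3 black, running=21)

Answer: 21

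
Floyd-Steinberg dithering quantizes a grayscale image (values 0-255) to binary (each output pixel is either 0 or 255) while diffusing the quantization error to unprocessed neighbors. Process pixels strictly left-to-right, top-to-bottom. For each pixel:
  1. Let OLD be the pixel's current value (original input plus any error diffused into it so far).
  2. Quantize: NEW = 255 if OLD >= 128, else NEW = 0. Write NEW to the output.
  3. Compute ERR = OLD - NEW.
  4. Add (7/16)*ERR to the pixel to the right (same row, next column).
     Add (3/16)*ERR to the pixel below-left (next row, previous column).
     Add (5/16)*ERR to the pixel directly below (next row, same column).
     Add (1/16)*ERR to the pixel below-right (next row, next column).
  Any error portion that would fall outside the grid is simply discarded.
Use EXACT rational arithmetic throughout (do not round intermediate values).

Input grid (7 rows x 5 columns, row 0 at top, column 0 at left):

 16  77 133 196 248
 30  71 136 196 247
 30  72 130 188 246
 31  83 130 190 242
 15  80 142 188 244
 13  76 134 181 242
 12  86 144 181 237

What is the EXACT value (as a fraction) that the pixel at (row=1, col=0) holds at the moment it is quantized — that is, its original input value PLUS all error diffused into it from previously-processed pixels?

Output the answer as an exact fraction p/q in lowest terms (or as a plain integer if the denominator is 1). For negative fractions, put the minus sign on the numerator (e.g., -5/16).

(0,0): OLD=16 → NEW=0, ERR=16
(0,1): OLD=84 → NEW=0, ERR=84
(0,2): OLD=679/4 → NEW=255, ERR=-341/4
(0,3): OLD=10157/64 → NEW=255, ERR=-6163/64
(0,4): OLD=210811/1024 → NEW=255, ERR=-50309/1024
(1,0): OLD=203/4 → NEW=0, ERR=203/4
Target (1,0): original=30, with diffused error = 203/4

Answer: 203/4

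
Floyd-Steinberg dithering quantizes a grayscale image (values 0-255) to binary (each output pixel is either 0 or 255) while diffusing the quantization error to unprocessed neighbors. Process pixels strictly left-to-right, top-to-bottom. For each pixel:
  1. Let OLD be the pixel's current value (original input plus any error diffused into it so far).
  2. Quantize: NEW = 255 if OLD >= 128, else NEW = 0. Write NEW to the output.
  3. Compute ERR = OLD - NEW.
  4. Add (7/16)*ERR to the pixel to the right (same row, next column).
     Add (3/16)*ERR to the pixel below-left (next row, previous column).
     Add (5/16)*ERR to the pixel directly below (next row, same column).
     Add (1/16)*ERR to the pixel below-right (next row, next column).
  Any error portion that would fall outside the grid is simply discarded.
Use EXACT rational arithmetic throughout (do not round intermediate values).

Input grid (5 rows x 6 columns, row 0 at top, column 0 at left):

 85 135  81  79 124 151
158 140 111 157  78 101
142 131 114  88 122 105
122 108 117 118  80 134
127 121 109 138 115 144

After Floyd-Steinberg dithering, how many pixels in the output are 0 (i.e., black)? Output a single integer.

(0,0): OLD=85 → NEW=0, ERR=85
(0,1): OLD=2755/16 → NEW=255, ERR=-1325/16
(0,2): OLD=11461/256 → NEW=0, ERR=11461/256
(0,3): OLD=403811/4096 → NEW=0, ERR=403811/4096
(0,4): OLD=10953141/65536 → NEW=255, ERR=-5758539/65536
(0,5): OLD=118025203/1048576 → NEW=0, ERR=118025203/1048576
(1,0): OLD=43273/256 → NEW=255, ERR=-22007/256
(1,1): OLD=184767/2048 → NEW=0, ERR=184767/2048
(1,2): OLD=11650347/65536 → NEW=255, ERR=-5061333/65536
(1,3): OLD=36790095/262144 → NEW=255, ERR=-30056625/262144
(1,4): OLD=463805453/16777216 → NEW=0, ERR=463805453/16777216
(1,5): OLD=38326449483/268435456 → NEW=255, ERR=-30124591797/268435456
(2,0): OLD=4327077/32768 → NEW=255, ERR=-4028763/32768
(2,1): OLD=89705703/1048576 → NEW=0, ERR=89705703/1048576
(2,2): OLD=1869557109/16777216 → NEW=0, ERR=1869557109/16777216
(2,3): OLD=13593407501/134217728 → NEW=0, ERR=13593407501/134217728
(2,4): OLD=630246391975/4294967296 → NEW=255, ERR=-464970268505/4294967296
(2,5): OLD=1669520029953/68719476736 → NEW=0, ERR=1669520029953/68719476736
(3,0): OLD=1671335381/16777216 → NEW=0, ERR=1671335381/16777216
(3,1): OLD=25706388913/134217728 → NEW=255, ERR=-8519131727/134217728
(3,2): OLD=159333250787/1073741824 → NEW=255, ERR=-114470914333/1073741824
(3,3): OLD=6162353668073/68719476736 → NEW=0, ERR=6162353668073/68719476736
(3,4): OLD=52934084574281/549755813888 → NEW=0, ERR=52934084574281/549755813888
(3,5): OLD=1556479663825319/8796093022208 → NEW=255, ERR=-686524056837721/8796093022208
(4,0): OLD=314026443355/2147483648 → NEW=255, ERR=-233581886885/2147483648
(4,1): OLD=1368030038943/34359738368 → NEW=0, ERR=1368030038943/34359738368
(4,2): OLD=116493760946221/1099511627776 → NEW=0, ERR=116493760946221/1099511627776
(4,3): OLD=3936552585367489/17592186044416 → NEW=255, ERR=-549454855958591/17592186044416
(4,4): OLD=34451310059900625/281474976710656 → NEW=0, ERR=34451310059900625/281474976710656
(4,5): OLD=806935918968652311/4503599627370496 → NEW=255, ERR=-341481986010824169/4503599627370496
Output grid:
  Row 0: .#..#.  (4 black, running=4)
  Row 1: #.##.#  (2 black, running=6)
  Row 2: #...#.  (4 black, running=10)
  Row 3: .##..#  (3 black, running=13)
  Row 4: #..#.#  (3 black, running=16)

Answer: 16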